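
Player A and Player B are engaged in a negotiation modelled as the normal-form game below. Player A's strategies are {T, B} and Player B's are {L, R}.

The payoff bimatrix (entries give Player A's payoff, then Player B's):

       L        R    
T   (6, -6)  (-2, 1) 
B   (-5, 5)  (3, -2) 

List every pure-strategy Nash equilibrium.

none

(T, L): Player B prefers R (1 > -6) — not an equilibrium.
(T, R): Player A prefers B (3 > -2) — not an equilibrium.
(B, L): Player A prefers T (6 > -5) — not an equilibrium.
(B, R): Player B prefers L (5 > -2) — not an equilibrium.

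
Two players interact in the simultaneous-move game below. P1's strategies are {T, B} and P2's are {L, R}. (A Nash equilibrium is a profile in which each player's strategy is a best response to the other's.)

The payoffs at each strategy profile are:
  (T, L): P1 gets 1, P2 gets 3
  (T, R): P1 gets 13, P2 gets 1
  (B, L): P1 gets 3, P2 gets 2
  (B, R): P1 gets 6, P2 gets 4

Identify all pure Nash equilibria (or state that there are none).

(T, L): P1 prefers B (3 > 1) — not an equilibrium.
(T, R): P2 prefers L (3 > 1) — not an equilibrium.
(B, L): P2 prefers R (4 > 2) — not an equilibrium.
(B, R): P1 prefers T (13 > 6) — not an equilibrium.

none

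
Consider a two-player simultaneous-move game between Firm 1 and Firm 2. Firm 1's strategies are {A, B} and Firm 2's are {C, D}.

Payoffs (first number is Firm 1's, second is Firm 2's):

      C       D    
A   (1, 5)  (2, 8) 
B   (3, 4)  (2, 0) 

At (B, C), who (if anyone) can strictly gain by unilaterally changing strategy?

Firm 1 at (B, C) earns 3; deviating to A yields 1 — not better.
Firm 2 earns 4; deviating to D yields 0 — not better.
Neither player can strictly improve; the profile is a Nash equilibrium.

Neither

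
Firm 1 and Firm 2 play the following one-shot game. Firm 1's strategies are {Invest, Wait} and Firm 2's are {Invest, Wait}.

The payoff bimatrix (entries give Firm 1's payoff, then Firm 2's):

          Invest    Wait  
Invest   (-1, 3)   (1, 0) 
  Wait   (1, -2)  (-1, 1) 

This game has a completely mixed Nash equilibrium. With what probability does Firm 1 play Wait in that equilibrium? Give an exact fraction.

Let x be the probability that Firm 1 plays Invest. In a completely mixed equilibrium, Firm 2 must be indifferent between Invest and Wait.
Firm 2's expected payoff from Invest is 3x − 2(1−x); from Wait it is (1−x).
Setting these equal: 5x − 2 = −x + 1, so x = 1/2.
Therefore Firm 1 plays Wait with probability 1 − 1/2 = 1/2.

1/2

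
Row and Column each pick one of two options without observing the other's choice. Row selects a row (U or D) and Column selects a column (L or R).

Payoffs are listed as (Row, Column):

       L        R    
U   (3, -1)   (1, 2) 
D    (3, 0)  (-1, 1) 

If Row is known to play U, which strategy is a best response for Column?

R

Against U, Column earns -1 from L and 2 from R.
So R is the best response.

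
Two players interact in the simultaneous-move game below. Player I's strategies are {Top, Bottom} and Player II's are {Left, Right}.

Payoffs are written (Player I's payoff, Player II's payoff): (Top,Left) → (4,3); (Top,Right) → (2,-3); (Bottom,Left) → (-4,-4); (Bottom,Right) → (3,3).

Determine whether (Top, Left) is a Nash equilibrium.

At (Top, Left), Player I earns 4; switching to Bottom would give -4, so Player I has no profitable deviation.
Player II earns 3; switching to Right would give -3, so Player II has no profitable deviation.
Neither player can gain by a unilateral deviation, so this profile is a Nash equilibrium.

Yes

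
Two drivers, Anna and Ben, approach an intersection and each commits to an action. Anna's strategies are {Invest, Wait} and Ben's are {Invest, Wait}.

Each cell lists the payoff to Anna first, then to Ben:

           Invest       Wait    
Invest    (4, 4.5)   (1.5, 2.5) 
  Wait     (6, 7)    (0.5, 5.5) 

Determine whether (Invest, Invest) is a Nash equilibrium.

At (Invest, Invest), Anna earns 4; switching to Wait would give 6, so Anna would deviate.
Ben earns 4.5; switching to Wait would give 2.5, so Ben has no profitable deviation.
Since at least one player can profitably deviate, this is not a Nash equilibrium.

No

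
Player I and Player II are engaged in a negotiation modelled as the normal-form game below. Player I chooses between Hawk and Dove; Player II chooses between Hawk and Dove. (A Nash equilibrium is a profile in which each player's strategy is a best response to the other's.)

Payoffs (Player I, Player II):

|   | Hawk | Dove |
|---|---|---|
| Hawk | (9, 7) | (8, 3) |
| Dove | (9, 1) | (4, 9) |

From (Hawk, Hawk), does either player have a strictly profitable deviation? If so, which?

Player I at (Hawk, Hawk) earns 9; deviating to Dove yields 9 — not better.
Player II earns 7; deviating to Dove yields 3 — not better.
Neither player can strictly improve; the profile is a Nash equilibrium.

Neither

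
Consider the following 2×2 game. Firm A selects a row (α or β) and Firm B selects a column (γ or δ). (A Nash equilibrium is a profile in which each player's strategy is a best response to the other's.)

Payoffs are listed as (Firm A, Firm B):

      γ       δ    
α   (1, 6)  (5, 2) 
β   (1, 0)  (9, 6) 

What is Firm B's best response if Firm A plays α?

Against α, Firm B earns 6 from γ and 2 from δ.
So γ is the best response.

γ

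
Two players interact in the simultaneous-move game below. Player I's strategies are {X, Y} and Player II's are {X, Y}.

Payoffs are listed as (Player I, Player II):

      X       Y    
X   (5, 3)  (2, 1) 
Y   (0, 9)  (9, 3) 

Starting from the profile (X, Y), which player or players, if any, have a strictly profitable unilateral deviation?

Both

Player I at (X, Y) earns 2; deviating to Y yields 9 — a strict improvement.
Player II earns 1; deviating to X yields 3 — a strict improvement.
Both Player I and Player II have strictly profitable deviations.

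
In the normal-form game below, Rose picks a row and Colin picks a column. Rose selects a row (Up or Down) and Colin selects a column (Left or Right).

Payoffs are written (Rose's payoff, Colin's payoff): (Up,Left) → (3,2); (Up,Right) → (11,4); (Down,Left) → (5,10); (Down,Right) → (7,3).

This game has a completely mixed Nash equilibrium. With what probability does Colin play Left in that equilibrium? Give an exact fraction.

Let q be the probability that Colin plays Left. In a completely mixed equilibrium, Rose must be indifferent between Up and Down.
Rose's expected payoff from Up is 3q + 11(1−q); from Down it is 5q + 7(1−q).
Setting these equal: −8q + 11 = −2q + 7, so q = 2/3.

2/3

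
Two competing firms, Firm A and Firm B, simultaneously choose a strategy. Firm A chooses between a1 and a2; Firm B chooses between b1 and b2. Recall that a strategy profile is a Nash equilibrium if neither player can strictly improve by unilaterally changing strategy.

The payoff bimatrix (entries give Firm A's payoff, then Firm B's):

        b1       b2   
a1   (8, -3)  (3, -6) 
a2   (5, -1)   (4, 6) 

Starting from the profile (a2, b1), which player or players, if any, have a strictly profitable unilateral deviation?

Both

Firm A at (a2, b1) earns 5; deviating to a1 yields 8 — a strict improvement.
Firm B earns -1; deviating to b2 yields 6 — a strict improvement.
Both Firm A and Firm B have strictly profitable deviations.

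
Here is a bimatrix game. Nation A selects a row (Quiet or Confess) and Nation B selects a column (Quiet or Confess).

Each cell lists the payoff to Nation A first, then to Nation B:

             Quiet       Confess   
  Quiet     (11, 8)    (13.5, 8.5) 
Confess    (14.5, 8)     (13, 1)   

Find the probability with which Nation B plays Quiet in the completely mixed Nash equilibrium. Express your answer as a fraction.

1/8

Let q be the probability that Nation B plays Quiet. In a completely mixed equilibrium, Nation A must be indifferent between Quiet and Confess.
Nation A's expected payoff from Quiet is 11q + 13.5(1−q); from Confess it is 14.5q + 13(1−q).
Setting these equal: −2.5q + 13.5 = 1.5q + 13, so q = 1/8.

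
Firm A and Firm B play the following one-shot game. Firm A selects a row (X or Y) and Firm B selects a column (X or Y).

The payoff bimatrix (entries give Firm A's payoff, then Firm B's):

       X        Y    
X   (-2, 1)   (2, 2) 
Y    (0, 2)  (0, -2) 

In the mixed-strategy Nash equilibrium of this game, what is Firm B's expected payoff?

First find p, the probability Firm A plays X, from Firm B's indifference between X and Y: p + 2(1−p) = 2p − 2(1−p), giving p = 4/5.
Since Firm B is indifferent in equilibrium, Firm B's expected payoff equals the payoff from either column against (4/5, 1/5). Using X: (4/5) + 2(1/5) = 6/5.

6/5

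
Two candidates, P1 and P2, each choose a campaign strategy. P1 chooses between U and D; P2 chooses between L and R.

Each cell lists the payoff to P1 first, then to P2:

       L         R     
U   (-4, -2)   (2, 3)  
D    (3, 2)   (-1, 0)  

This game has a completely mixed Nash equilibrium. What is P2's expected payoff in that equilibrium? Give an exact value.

First find p, the probability P1 plays U, from P2's indifference between L and R: −2p + 2(1−p) = 3p, giving p = 2/7.
Since P2 is indifferent in equilibrium, P2's expected payoff equals the payoff from either column against (2/7, 5/7). Using L: −2(2/7) + 2(5/7) = 6/7.

6/7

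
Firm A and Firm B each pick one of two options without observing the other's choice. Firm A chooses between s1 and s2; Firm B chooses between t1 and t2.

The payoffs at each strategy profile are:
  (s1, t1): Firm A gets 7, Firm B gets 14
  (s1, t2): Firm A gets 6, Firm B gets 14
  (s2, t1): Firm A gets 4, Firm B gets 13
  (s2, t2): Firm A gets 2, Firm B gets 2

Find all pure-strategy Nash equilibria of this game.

(s1, t1) and (s1, t2)

(s1, t1): Firm A gets 7 ≥ 4 from s2, and Firm B gets 14 ≥ 14 from t2 — Nash equilibrium.
(s1, t2): Firm A gets 6 ≥ 2 from s2, and Firm B gets 14 ≥ 14 from t1 — Nash equilibrium.
(s2, t1): Firm A prefers s1 (7 > 4) — not an equilibrium.
(s2, t2): Firm A prefers s1 (6 > 2); Firm B prefers t1 (13 > 2) — not an equilibrium.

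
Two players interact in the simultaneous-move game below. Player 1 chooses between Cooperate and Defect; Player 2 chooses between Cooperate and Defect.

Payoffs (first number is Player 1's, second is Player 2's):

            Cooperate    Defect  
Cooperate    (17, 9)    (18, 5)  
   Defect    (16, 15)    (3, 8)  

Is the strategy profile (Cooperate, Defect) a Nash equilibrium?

No

At (Cooperate, Defect), Player 1 earns 18; switching to Defect would give 3, so Player 1 has no profitable deviation.
Player 2 earns 5; switching to Cooperate would give 9, so Player 2 would deviate.
Since at least one player can profitably deviate, this is not a Nash equilibrium.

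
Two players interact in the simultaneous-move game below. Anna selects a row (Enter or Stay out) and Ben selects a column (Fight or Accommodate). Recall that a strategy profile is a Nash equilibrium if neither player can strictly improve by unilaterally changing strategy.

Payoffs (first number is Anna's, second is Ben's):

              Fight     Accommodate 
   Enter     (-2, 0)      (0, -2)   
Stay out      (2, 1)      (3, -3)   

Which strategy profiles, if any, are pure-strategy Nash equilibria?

(Stay out, Fight)

(Enter, Fight): Anna prefers Stay out (2 > -2) — not an equilibrium.
(Enter, Accommodate): Anna prefers Stay out (3 > 0); Ben prefers Fight (0 > -2) — not an equilibrium.
(Stay out, Fight): Anna gets 2 ≥ -2 from Enter, and Ben gets 1 ≥ -3 from Accommodate — Nash equilibrium.
(Stay out, Accommodate): Ben prefers Fight (1 > -3) — not an equilibrium.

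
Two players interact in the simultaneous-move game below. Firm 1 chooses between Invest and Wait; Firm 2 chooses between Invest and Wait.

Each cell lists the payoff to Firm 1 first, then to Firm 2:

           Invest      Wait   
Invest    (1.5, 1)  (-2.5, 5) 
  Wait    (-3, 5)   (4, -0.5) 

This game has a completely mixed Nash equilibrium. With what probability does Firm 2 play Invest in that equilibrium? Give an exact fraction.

13/22

Let c be the probability that Firm 2 plays Invest. In a completely mixed equilibrium, Firm 1 must be indifferent between Invest and Wait.
Firm 1's expected payoff from Invest is 1.5c − 2.5(1−c); from Wait it is −3c + 4(1−c).
Setting these equal: 4c − 2.5 = −7c + 4, so c = 13/22.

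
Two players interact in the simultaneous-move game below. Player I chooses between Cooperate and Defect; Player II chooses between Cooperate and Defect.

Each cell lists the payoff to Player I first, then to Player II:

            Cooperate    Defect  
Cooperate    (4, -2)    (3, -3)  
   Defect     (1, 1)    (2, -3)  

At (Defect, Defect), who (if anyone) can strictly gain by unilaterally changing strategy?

Player I at (Defect, Defect) earns 2; deviating to Cooperate yields 3 — a strict improvement.
Player II earns -3; deviating to Cooperate yields 1 — a strict improvement.
Both Player I and Player II have strictly profitable deviations.

Both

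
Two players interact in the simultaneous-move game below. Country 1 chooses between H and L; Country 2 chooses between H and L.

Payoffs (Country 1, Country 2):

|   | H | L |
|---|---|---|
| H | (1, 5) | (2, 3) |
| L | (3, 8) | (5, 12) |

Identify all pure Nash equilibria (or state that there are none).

(L, L)

(H, H): Country 1 prefers L (3 > 1) — not an equilibrium.
(H, L): Country 1 prefers L (5 > 2); Country 2 prefers H (5 > 3) — not an equilibrium.
(L, H): Country 2 prefers L (12 > 8) — not an equilibrium.
(L, L): Country 1 gets 5 ≥ 2 from H, and Country 2 gets 12 ≥ 8 from H — Nash equilibrium.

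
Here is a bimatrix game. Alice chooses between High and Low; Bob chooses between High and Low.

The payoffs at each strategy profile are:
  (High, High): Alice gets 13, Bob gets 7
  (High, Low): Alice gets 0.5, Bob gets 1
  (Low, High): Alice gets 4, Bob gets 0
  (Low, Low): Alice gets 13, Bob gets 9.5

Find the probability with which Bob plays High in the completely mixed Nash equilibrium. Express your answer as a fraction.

25/43

Let c be the probability that Bob plays High. In a completely mixed equilibrium, Alice must be indifferent between High and Low.
Alice's expected payoff from High is 13c + 0.5(1−c); from Low it is 4c + 13(1−c).
Setting these equal: 12.5c + 0.5 = −9c + 13, so c = 25/43.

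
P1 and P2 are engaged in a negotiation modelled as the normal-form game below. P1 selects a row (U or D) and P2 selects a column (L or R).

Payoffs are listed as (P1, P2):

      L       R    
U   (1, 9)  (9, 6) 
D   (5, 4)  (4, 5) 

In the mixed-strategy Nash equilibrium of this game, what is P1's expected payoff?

41/9

First find y, the probability P2 plays L, from P1's indifference between U and D: y + 9(1−y) = 5y + 4(1−y), giving y = 5/9.
Since P1 is indifferent in equilibrium, P1's expected payoff equals the payoff from either row against (5/9, 4/9). Using U: (5/9) + 9(4/9) = 41/9.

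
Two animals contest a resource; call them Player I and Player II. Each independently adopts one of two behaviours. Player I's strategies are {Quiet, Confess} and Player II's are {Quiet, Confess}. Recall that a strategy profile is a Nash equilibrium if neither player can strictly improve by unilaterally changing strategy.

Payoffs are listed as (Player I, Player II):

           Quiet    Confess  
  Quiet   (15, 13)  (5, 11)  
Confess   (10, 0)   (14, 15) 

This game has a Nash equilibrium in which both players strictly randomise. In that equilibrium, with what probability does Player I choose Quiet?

15/17

Let p be the probability that Player I plays Quiet. In a completely mixed equilibrium, Player II must be indifferent between Quiet and Confess.
Player II's expected payoff from Quiet is 13p; from Confess it is 11p + 15(1−p).
Setting these equal: 13p = −4p + 15, so p = 15/17.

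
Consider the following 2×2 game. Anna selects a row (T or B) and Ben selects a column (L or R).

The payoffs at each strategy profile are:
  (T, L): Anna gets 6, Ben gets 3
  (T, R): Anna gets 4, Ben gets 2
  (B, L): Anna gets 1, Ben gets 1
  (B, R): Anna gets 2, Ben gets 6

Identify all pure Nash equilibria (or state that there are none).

(T, L): Anna gets 6 ≥ 1 from B, and Ben gets 3 ≥ 2 from R — Nash equilibrium.
(T, R): Ben prefers L (3 > 2) — not an equilibrium.
(B, L): Anna prefers T (6 > 1); Ben prefers R (6 > 1) — not an equilibrium.
(B, R): Anna prefers T (4 > 2) — not an equilibrium.

(T, L)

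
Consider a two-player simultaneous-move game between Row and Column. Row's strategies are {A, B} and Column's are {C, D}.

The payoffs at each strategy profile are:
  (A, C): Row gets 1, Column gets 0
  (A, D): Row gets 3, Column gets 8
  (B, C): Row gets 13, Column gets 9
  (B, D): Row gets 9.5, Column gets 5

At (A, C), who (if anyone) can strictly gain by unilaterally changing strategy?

Both

Row at (A, C) earns 1; deviating to B yields 13 — a strict improvement.
Column earns 0; deviating to D yields 8 — a strict improvement.
Both Row and Column have strictly profitable deviations.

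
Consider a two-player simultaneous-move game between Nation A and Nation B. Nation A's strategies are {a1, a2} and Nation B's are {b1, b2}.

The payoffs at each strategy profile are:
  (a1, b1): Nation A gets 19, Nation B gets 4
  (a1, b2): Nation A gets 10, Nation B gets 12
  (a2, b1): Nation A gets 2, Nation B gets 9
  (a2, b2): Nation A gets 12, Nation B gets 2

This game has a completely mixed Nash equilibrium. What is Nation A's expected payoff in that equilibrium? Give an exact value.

208/19

First find q, the probability Nation B plays b1, from Nation A's indifference between a1 and a2: 19q + 10(1−q) = 2q + 12(1−q), giving q = 2/19.
Since Nation A is indifferent in equilibrium, Nation A's expected payoff equals the payoff from either row against (2/19, 17/19). Using a1: 19(2/19) + 10(17/19) = 208/19.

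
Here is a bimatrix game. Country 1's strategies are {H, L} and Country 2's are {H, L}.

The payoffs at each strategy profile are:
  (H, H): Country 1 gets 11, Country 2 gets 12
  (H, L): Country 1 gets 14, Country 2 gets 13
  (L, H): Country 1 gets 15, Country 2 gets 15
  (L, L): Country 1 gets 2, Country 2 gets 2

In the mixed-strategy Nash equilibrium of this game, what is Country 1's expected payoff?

First find y, the probability Country 2 plays H, from Country 1's indifference between H and L: 11y + 14(1−y) = 15y + 2(1−y), giving y = 3/4.
Since Country 1 is indifferent in equilibrium, Country 1's expected payoff equals the payoff from either row against (3/4, 1/4). Using H: 11(3/4) + 14(1/4) = 47/4.

47/4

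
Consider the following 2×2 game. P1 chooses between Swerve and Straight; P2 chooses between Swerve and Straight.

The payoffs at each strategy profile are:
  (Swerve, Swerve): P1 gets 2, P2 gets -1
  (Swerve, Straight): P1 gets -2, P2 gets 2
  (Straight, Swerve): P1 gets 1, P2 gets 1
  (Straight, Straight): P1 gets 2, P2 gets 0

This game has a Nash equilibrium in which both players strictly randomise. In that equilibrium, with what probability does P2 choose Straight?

Let q be the probability that P2 plays Swerve. In a completely mixed equilibrium, P1 must be indifferent between Swerve and Straight.
P1's expected payoff from Swerve is 2q − 2(1−q); from Straight it is q + 2(1−q).
Setting these equal: 4q − 2 = −q + 2, so q = 4/5.
Therefore P2 plays Straight with probability 1 − 4/5 = 1/5.

1/5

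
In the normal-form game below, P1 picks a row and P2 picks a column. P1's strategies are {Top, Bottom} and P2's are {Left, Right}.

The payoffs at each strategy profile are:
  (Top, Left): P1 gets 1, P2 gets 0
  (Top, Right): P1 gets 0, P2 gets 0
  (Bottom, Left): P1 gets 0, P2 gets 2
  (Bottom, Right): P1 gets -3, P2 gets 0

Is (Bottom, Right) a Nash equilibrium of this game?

At (Bottom, Right), P1 earns -3; switching to Top would give 0, so P1 would deviate.
P2 earns 0; switching to Left would give 2, so P2 would deviate.
Since at least one player can profitably deviate, this is not a Nash equilibrium.

No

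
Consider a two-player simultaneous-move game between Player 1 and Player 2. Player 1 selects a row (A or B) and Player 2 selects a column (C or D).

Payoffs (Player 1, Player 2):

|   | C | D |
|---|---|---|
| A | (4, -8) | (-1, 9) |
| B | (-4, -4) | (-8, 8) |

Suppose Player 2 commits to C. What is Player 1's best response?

A

Against C, Player 1 earns 4 from A and -4 from B.
So A is the best response.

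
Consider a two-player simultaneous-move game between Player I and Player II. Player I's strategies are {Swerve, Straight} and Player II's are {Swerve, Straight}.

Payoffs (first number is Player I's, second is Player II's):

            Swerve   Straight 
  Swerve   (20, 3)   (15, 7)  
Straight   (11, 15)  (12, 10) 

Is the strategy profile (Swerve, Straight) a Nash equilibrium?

At (Swerve, Straight), Player I earns 15; switching to Straight would give 12, so Player I has no profitable deviation.
Player II earns 7; switching to Swerve would give 3, so Player II has no profitable deviation.
Neither player can gain by a unilateral deviation, so this profile is a Nash equilibrium.

Yes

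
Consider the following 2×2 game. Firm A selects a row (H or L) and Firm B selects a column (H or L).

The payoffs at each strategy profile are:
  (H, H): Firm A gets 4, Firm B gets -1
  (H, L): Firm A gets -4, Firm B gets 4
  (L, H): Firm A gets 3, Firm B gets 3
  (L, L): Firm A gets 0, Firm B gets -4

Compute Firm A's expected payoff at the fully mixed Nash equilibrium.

12/5

First find y, the probability Firm B plays H, from Firm A's indifference between H and L: 4y − 4(1−y) = 3y, giving y = 4/5.
Since Firm A is indifferent in equilibrium, Firm A's expected payoff equals the payoff from either row against (4/5, 1/5). Using H: 4(4/5) − 4(1/5) = 12/5.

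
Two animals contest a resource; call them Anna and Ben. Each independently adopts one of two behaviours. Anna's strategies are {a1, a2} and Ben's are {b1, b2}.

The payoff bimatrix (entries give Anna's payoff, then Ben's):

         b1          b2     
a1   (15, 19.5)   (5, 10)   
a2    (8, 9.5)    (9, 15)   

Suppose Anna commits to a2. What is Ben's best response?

b2

Against a2, Ben earns 9.5 from b1 and 15 from b2.
So b2 is the best response.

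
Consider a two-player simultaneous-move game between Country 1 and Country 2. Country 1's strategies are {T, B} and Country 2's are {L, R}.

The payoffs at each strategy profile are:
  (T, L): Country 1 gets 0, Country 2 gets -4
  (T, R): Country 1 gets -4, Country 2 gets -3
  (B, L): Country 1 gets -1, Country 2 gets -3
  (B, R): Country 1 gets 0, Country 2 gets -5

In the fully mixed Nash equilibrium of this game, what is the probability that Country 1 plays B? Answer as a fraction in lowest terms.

Let r be the probability that Country 1 plays T. In a completely mixed equilibrium, Country 2 must be indifferent between L and R.
Country 2's expected payoff from L is −4r − 3(1−r); from R it is −3r − 5(1−r).
Setting these equal: −r − 3 = 2r − 5, so r = 2/3.
Therefore Country 1 plays B with probability 1 − 2/3 = 1/3.

1/3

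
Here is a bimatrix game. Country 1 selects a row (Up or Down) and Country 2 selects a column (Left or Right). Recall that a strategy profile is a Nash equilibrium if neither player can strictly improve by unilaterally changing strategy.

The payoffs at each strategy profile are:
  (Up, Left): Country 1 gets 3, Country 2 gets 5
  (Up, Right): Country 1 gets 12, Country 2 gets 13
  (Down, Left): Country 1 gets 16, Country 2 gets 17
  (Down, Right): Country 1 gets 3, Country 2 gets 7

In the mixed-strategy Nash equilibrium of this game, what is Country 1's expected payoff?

First find y, the probability Country 2 plays Left, from Country 1's indifference between Up and Down: 3y + 12(1−y) = 16y + 3(1−y), giving y = 9/22.
Since Country 1 is indifferent in equilibrium, Country 1's expected payoff equals the payoff from either row against (9/22, 13/22). Using Up: 3(9/22) + 12(13/22) = 183/22.

183/22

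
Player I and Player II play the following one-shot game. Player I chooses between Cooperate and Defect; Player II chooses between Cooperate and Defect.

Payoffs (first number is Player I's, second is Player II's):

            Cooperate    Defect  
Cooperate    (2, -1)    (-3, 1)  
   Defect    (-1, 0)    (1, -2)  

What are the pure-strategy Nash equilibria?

(Cooperate, Cooperate): Player II prefers Defect (1 > -1) — not an equilibrium.
(Cooperate, Defect): Player I prefers Defect (1 > -3) — not an equilibrium.
(Defect, Cooperate): Player I prefers Cooperate (2 > -1) — not an equilibrium.
(Defect, Defect): Player II prefers Cooperate (0 > -2) — not an equilibrium.

none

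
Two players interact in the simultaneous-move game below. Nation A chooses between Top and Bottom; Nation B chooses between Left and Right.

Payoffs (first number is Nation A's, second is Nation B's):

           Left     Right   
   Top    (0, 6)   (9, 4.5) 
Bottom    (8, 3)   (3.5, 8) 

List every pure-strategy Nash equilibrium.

(Top, Left): Nation A prefers Bottom (8 > 0) — not an equilibrium.
(Top, Right): Nation B prefers Left (6 > 4.5) — not an equilibrium.
(Bottom, Left): Nation B prefers Right (8 > 3) — not an equilibrium.
(Bottom, Right): Nation A prefers Top (9 > 3.5) — not an equilibrium.

none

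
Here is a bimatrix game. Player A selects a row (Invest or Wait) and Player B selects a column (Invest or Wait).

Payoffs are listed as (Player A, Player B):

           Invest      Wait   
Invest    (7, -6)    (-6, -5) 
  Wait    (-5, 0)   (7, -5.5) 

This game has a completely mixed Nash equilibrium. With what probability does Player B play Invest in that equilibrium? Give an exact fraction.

Let q be the probability that Player B plays Invest. In a completely mixed equilibrium, Player A must be indifferent between Invest and Wait.
Player A's expected payoff from Invest is 7q − 6(1−q); from Wait it is −5q + 7(1−q).
Setting these equal: 13q − 6 = −12q + 7, so q = 13/25.

13/25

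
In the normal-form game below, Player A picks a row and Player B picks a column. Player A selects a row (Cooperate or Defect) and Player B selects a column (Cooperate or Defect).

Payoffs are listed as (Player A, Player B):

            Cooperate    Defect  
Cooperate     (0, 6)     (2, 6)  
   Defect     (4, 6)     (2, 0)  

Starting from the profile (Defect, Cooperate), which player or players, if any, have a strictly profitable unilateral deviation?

Neither

Player A at (Defect, Cooperate) earns 4; deviating to Cooperate yields 0 — not better.
Player B earns 6; deviating to Defect yields 0 — not better.
Neither player can strictly improve; the profile is a Nash equilibrium.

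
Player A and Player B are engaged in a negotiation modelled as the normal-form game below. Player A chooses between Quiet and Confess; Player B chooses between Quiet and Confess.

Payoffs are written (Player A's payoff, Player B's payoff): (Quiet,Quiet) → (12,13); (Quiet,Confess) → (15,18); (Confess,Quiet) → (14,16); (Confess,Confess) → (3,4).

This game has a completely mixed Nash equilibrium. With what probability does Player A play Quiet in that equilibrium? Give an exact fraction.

Let p be the probability that Player A plays Quiet. In a completely mixed equilibrium, Player B must be indifferent between Quiet and Confess.
Player B's expected payoff from Quiet is 13p + 16(1−p); from Confess it is 18p + 4(1−p).
Setting these equal: −3p + 16 = 14p + 4, so p = 12/17.

12/17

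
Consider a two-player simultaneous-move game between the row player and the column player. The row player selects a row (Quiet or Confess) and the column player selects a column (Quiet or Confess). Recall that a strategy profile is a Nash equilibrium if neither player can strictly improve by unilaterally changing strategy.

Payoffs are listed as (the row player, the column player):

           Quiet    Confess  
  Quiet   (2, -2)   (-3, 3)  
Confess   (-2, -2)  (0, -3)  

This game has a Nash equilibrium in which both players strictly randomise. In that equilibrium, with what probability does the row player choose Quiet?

Let x be the probability that the row player plays Quiet. In a completely mixed equilibrium, the column player must be indifferent between Quiet and Confess.
The column player's expected payoff from Quiet is −2x − 2(1−x); from Confess it is 3x − 3(1−x).
Setting these equal: -2 = 6x − 3, so x = 1/6.

1/6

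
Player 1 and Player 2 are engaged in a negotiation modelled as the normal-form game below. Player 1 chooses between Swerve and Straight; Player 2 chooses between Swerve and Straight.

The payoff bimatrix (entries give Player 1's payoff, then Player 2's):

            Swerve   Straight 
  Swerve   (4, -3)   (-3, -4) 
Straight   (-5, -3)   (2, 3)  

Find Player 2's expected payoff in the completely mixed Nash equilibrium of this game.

-3

First find x, the probability Player 1 plays Swerve, from Player 2's indifference between Swerve and Straight: −3x − 3(1−x) = −4x + 3(1−x), giving x = 6/7.
Since Player 2 is indifferent in equilibrium, Player 2's expected payoff equals the payoff from either column against (6/7, 1/7). Using Swerve: −3(6/7) − 3(1/7) = -3.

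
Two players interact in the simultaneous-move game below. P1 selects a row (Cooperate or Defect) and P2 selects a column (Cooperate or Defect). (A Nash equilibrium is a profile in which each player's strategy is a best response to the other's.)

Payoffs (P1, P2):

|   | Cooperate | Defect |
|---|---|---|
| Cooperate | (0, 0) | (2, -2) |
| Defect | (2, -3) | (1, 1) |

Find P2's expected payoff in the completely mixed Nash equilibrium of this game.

First find p, the probability P1 plays Cooperate, from P2's indifference between Cooperate and Defect: −3(1−p) = −2p + (1−p), giving p = 2/3.
Since P2 is indifferent in equilibrium, P2's expected payoff equals the payoff from either column against (2/3, 1/3). Using Cooperate: −3(1/3) = -1.

-1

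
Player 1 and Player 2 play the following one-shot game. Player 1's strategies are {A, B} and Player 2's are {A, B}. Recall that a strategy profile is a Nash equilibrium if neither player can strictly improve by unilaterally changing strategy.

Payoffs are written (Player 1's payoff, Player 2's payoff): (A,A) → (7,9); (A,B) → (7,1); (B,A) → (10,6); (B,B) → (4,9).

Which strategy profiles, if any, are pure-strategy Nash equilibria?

none

(A, A): Player 1 prefers B (10 > 7) — not an equilibrium.
(A, B): Player 2 prefers A (9 > 1) — not an equilibrium.
(B, A): Player 2 prefers B (9 > 6) — not an equilibrium.
(B, B): Player 1 prefers A (7 > 4) — not an equilibrium.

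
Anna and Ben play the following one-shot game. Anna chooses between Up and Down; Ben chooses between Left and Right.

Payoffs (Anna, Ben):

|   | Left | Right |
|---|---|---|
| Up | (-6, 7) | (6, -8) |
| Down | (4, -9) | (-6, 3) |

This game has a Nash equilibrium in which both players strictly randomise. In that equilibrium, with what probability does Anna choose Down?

5/9

Let x be the probability that Anna plays Up. In a completely mixed equilibrium, Ben must be indifferent between Left and Right.
Ben's expected payoff from Left is 7x − 9(1−x); from Right it is −8x + 3(1−x).
Setting these equal: 16x − 9 = −11x + 3, so x = 4/9.
Therefore Anna plays Down with probability 1 − 4/9 = 5/9.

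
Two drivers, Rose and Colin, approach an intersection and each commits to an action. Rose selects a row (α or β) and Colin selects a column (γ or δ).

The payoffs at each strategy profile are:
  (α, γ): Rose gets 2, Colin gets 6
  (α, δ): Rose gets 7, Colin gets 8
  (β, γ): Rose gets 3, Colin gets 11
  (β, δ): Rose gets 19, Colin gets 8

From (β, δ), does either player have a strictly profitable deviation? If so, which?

Colin

Rose at (β, δ) earns 19; deviating to α yields 7 — not better.
Colin earns 8; deviating to γ yields 11 — a strict improvement.
Only Colin has a strictly profitable deviation.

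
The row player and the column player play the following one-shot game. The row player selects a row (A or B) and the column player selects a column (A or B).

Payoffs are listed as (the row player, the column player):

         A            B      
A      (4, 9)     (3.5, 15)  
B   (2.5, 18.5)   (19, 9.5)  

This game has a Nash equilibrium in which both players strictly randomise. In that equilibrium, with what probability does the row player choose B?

2/5

Let r be the probability that the row player plays A. In a completely mixed equilibrium, the column player must be indifferent between A and B.
The column player's expected payoff from A is 9r + 18.5(1−r); from B it is 15r + 9.5(1−r).
Setting these equal: −9.5r + 18.5 = 5.5r + 9.5, so r = 3/5.
Therefore the row player plays B with probability 1 − 3/5 = 2/5.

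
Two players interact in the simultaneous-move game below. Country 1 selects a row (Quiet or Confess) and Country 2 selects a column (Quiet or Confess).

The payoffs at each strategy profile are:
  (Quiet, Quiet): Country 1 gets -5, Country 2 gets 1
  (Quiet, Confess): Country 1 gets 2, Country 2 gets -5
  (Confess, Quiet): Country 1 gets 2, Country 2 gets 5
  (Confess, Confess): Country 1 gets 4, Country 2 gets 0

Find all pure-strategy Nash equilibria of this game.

(Confess, Quiet)

(Quiet, Quiet): Country 1 prefers Confess (2 > -5) — not an equilibrium.
(Quiet, Confess): Country 1 prefers Confess (4 > 2); Country 2 prefers Quiet (1 > -5) — not an equilibrium.
(Confess, Quiet): Country 1 gets 2 ≥ -5 from Quiet, and Country 2 gets 5 ≥ 0 from Confess — Nash equilibrium.
(Confess, Confess): Country 2 prefers Quiet (5 > 0) — not an equilibrium.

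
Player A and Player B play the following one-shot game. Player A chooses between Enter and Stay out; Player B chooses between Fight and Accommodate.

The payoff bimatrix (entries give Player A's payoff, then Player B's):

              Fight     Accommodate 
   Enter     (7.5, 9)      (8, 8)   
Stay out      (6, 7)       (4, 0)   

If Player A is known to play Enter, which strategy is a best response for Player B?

Against Enter, Player B earns 9 from Fight and 8 from Accommodate.
So Fight is the best response.

Fight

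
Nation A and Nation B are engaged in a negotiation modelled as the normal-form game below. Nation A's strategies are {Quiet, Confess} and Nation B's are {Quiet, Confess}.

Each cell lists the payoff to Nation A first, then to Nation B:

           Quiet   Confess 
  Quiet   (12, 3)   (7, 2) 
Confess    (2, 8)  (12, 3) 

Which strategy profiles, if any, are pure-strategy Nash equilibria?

(Quiet, Quiet): Nation A gets 12 ≥ 2 from Confess, and Nation B gets 3 ≥ 2 from Confess — Nash equilibrium.
(Quiet, Confess): Nation A prefers Confess (12 > 7); Nation B prefers Quiet (3 > 2) — not an equilibrium.
(Confess, Quiet): Nation A prefers Quiet (12 > 2) — not an equilibrium.
(Confess, Confess): Nation B prefers Quiet (8 > 3) — not an equilibrium.

(Quiet, Quiet)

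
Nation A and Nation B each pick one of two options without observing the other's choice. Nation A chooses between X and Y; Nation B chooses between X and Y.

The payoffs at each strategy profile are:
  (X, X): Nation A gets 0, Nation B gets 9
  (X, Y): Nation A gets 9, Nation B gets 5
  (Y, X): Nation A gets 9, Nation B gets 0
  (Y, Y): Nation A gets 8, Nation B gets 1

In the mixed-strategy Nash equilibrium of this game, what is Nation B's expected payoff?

First find p, the probability Nation A plays X, from Nation B's indifference between X and Y: 9p = 5p + (1−p), giving p = 1/5.
Since Nation B is indifferent in equilibrium, Nation B's expected payoff equals the payoff from either column against (1/5, 4/5). Using X: 9(1/5) = 9/5.

9/5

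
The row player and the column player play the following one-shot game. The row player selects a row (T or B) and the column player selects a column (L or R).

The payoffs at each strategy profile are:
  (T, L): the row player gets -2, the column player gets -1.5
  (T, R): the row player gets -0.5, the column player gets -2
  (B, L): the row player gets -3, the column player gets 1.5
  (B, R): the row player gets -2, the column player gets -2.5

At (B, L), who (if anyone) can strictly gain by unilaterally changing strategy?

The row player at (B, L) earns -3; deviating to T yields -2 — a strict improvement.
The column player earns 1.5; deviating to R yields -2.5 — not better.
Only the row player has a strictly profitable deviation.

The row player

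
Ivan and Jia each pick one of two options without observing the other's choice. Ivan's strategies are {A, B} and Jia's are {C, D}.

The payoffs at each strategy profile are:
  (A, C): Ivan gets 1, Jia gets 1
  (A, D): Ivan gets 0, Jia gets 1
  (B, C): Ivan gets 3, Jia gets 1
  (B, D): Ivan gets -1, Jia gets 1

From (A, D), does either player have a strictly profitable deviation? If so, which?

Neither

Ivan at (A, D) earns 0; deviating to B yields -1 — not better.
Jia earns 1; deviating to C yields 1 — not better.
Neither player can strictly improve; the profile is a Nash equilibrium.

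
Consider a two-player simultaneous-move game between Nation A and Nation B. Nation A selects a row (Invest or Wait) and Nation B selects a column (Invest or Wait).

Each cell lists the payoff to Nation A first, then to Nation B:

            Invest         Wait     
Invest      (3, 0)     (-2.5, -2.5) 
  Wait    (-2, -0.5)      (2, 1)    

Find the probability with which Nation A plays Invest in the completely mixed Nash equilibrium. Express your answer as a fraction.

3/8

Let r be the probability that Nation A plays Invest. In a completely mixed equilibrium, Nation B must be indifferent between Invest and Wait.
Nation B's expected payoff from Invest is −0.5(1−r); from Wait it is −2.5r + (1−r).
Setting these equal: 0.5r − 0.5 = −3.5r + 1, so r = 3/8.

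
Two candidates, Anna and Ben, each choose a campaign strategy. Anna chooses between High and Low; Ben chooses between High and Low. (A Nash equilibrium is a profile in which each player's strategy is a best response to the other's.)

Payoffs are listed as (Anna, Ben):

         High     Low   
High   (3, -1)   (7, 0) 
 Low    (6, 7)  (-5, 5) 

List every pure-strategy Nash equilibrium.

(High, Low) and (Low, High)

(High, High): Anna prefers Low (6 > 3); Ben prefers Low (0 > -1) — not an equilibrium.
(High, Low): Anna gets 7 ≥ -5 from Low, and Ben gets 0 ≥ -1 from High — Nash equilibrium.
(Low, High): Anna gets 6 ≥ 3 from High, and Ben gets 7 ≥ 5 from Low — Nash equilibrium.
(Low, Low): Anna prefers High (7 > -5); Ben prefers High (7 > 5) — not an equilibrium.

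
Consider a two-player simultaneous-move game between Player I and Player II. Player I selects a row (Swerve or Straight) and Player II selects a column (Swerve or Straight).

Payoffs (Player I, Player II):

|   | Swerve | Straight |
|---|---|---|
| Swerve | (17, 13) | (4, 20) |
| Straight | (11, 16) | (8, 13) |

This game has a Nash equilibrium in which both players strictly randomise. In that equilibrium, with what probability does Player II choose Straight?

3/5

Let c be the probability that Player II plays Swerve. In a completely mixed equilibrium, Player I must be indifferent between Swerve and Straight.
Player I's expected payoff from Swerve is 17c + 4(1−c); from Straight it is 11c + 8(1−c).
Setting these equal: 13c + 4 = 3c + 8, so c = 2/5.
Therefore Player II plays Straight with probability 1 − 2/5 = 3/5.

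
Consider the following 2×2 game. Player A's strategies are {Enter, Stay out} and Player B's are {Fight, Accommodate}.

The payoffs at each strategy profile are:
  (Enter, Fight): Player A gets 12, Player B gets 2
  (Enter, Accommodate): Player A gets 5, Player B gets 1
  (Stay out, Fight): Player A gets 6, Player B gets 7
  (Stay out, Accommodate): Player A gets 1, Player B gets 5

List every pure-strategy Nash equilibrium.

(Enter, Fight): Player A gets 12 ≥ 6 from Stay out, and Player B gets 2 ≥ 1 from Accommodate — Nash equilibrium.
(Enter, Accommodate): Player B prefers Fight (2 > 1) — not an equilibrium.
(Stay out, Fight): Player A prefers Enter (12 > 6) — not an equilibrium.
(Stay out, Accommodate): Player A prefers Enter (5 > 1); Player B prefers Fight (7 > 5) — not an equilibrium.

(Enter, Fight)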